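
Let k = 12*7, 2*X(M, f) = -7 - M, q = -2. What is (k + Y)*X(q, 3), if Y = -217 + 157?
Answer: -60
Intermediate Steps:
X(M, f) = -7/2 - M/2 (X(M, f) = (-7 - M)/2 = -7/2 - M/2)
Y = -60
k = 84
(k + Y)*X(q, 3) = (84 - 60)*(-7/2 - 1/2*(-2)) = 24*(-7/2 + 1) = 24*(-5/2) = -60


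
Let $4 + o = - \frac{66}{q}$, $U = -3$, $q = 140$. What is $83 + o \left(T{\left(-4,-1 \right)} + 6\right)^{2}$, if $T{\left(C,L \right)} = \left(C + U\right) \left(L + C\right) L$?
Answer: $- \frac{257423}{70} \approx -3677.5$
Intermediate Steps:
$o = - \frac{313}{70}$ ($o = -4 - \frac{66}{140} = -4 - \frac{33}{70} = - \frac{313}{70} \approx -4.4714$)
$T{\left(C,L \right)} = L \left(-3 + C\right) \left(C + L\right)$ ($T{\left(C,L \right)} = \left(C - 3\right) \left(L + C\right) L = \left(-3 + C\right) \left(C + L\right) L = L \left(-3 + C\right) \left(C + L\right)$)
$83 + o \left(T{\left(-4,-1 \right)} + 6\right)^{2} = 83 - \frac{313 \left(- (\left(-4\right)^{2} - -12 - -3 - -4) + 6\right)^{2}}{70} = 83 - \frac{313 \left(- (16 + 12 + 3 + 4) + 6\right)^{2}}{70} = 83 - \frac{313 \left(\left(-1\right) 35 + 6\right)^{2}}{70} = 83 - \frac{313 \left(-35 + 6\right)^{2}}{70} = 83 - \frac{313 \left(-29\right)^{2}}{70} = 83 - \frac{263233}{70} = - \frac{257423}{70}$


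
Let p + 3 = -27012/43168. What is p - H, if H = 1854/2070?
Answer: -5611411/1241080 ≈ -4.5214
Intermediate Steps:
p = -39129/10792 (p = -3 - 27012/43168 = -3 - 27012*1/43168 = -3 - 6753/10792 = -39129/10792 ≈ -3.6257)
H = 103/115 (H = 1854*(1/2070) = 103/115 ≈ 0.89565)
p - H = -39129/10792 - 1*103/115 = -39129/10792 - 103/115 = -5611411/1241080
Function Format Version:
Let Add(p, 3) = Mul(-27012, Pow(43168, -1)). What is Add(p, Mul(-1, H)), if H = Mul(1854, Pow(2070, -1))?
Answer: Rational(-5611411, 1241080) ≈ -4.5214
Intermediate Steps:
p = Rational(-39129, 10792) (p = Add(-3, Mul(-27012, Pow(43168, -1))) = Add(-3, Mul(-27012, Rational(1, 43168))) = Add(-3, Rational(-6753, 10792)) = Rational(-39129, 10792) ≈ -3.6257)
H = Rational(103, 115) (H = Mul(1854, Rational(1, 2070)) = Rational(103, 115) ≈ 0.89565)
Add(p, Mul(-1, H)) = Add(Rational(-39129, 10792), Mul(-1, Rational(103, 115))) = Add(Rational(-39129, 10792), Rational(-103, 115)) = Rational(-5611411, 1241080)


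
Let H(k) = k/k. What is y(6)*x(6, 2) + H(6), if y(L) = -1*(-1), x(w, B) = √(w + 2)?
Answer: 1 + 2*√2 ≈ 3.8284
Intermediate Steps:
H(k) = 1
x(w, B) = √(2 + w)
y(L) = 1
y(6)*x(6, 2) + H(6) = 1*√(2 + 6) + 1 = 1*√8 + 1 = 1*(2*√2) + 1 = 2*√2 + 1 = 1 + 2*√2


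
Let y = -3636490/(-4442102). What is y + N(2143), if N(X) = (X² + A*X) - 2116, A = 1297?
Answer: 16368712362249/2221051 ≈ 7.3698e+6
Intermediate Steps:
y = 1818245/2221051 (y = -3636490*(-1/4442102) = 1818245/2221051 ≈ 0.81864)
N(X) = -2116 + X² + 1297*X (N(X) = (X² + 1297*X) - 2116 = -2116 + X² + 1297*X)
y + N(2143) = 1818245/2221051 + (-2116 + 2143² + 1297*2143) = 1818245/2221051 + (-2116 + 4592449 + 2779471) = 1818245/2221051 + 7369804 = 16368712362249/2221051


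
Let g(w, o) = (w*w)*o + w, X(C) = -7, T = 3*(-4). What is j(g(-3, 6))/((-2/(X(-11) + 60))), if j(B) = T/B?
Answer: 106/17 ≈ 6.2353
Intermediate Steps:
T = -12
g(w, o) = w + o*w**2 (g(w, o) = w**2*o + w = o*w**2 + w = w + o*w**2)
j(B) = -12/B
j(g(-3, 6))/((-2/(X(-11) + 60))) = (-12*(-1/(3*(1 + 6*(-3)))))/((-2/(-7 + 60))) = (-12*(-1/(3*(1 - 18))))/((-2/53)) = (-12/((-3*(-17))))/(((1/53)*(-2))) = (-12/51)/(-2/53) = -12*1/51*(-53/2) = -4/17*(-53/2) = 106/17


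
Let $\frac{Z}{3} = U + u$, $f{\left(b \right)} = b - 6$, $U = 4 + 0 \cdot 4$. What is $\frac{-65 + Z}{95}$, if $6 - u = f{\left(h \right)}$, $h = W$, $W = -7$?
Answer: $\frac{4}{95} \approx 0.042105$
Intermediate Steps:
$U = 4$ ($U = 4 + 0 = 4$)
$h = -7$
$f{\left(b \right)} = -6 + b$ ($f{\left(b \right)} = b - 6 = -6 + b$)
$u = 19$ ($u = 6 - \left(-6 - 7\right) = 6 - -13 = 6 + 13 = 19$)
$Z = 69$ ($Z = 3 \left(4 + 19\right) = 3 \cdot 23 = 69$)
$\frac{-65 + Z}{95} = \frac{-65 + 69}{95} = 4 \cdot \frac{1}{95} = \frac{4}{95}$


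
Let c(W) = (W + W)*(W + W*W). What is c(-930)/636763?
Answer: -1606984200/636763 ≈ -2523.7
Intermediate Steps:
c(W) = 2*W*(W + W**2) (c(W) = (2*W)*(W + W**2) = 2*W*(W + W**2))
c(-930)/636763 = (2*(-930)**2*(1 - 930))/636763 = (2*864900*(-929))*(1/636763) = -1606984200*1/636763 = -1606984200/636763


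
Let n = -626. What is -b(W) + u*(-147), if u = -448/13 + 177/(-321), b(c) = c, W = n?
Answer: 8030107/1391 ≈ 5772.9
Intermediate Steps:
W = -626
u = -48703/1391 (u = -448*1/13 + 177*(-1/321) = -448/13 - 59/107 = -48703/1391 ≈ -35.013)
-b(W) + u*(-147) = -1*(-626) - 48703/1391*(-147) = 626 + 7159341/1391 = 8030107/1391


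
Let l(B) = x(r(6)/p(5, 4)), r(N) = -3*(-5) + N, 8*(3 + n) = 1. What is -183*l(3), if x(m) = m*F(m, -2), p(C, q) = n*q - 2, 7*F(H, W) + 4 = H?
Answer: -6100/27 ≈ -225.93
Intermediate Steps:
n = -23/8 (n = -3 + (⅛)*1 = -3 + ⅛ = -23/8 ≈ -2.8750)
r(N) = 15 + N
F(H, W) = -4/7 + H/7
p(C, q) = -2 - 23*q/8 (p(C, q) = -23*q/8 - 2 = -2 - 23*q/8)
x(m) = m*(-4/7 + m/7)
l(B) = 100/81 (l(B) = ((15 + 6)/(-2 - 23/8*4))*(-4 + (15 + 6)/(-2 - 23/8*4))/7 = (21/(-2 - 23/2))*(-4 + 21/(-2 - 23/2))/7 = (21/(-27/2))*(-4 + 21/(-27/2))/7 = (21*(-2/27))*(-4 + 21*(-2/27))/7 = (⅐)*(-14/9)*(-4 - 14/9) = (⅐)*(-14/9)*(-50/9) = 100/81)
-183*l(3) = -183*100/81 = -6100/27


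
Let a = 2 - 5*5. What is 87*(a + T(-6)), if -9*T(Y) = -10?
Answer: -5713/3 ≈ -1904.3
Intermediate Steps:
a = -23 (a = 2 - 25 = -23)
T(Y) = 10/9 (T(Y) = -⅑*(-10) = 10/9)
87*(a + T(-6)) = 87*(-23 + 10/9) = 87*(-197/9) = -5713/3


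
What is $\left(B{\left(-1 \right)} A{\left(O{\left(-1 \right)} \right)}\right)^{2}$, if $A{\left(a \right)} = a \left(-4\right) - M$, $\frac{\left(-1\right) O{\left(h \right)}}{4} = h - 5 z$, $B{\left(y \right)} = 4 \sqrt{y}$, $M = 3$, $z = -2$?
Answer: $-318096$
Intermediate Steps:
$O{\left(h \right)} = -40 - 4 h$ ($O{\left(h \right)} = - 4 \left(h - -10\right) = - 4 \left(h + 10\right) = - 4 \left(10 + h\right) = -40 - 4 h$)
$A{\left(a \right)} = -3 - 4 a$ ($A{\left(a \right)} = a \left(-4\right) - 3 = - 4 a - 3 = -3 - 4 a$)
$\left(B{\left(-1 \right)} A{\left(O{\left(-1 \right)} \right)}\right)^{2} = \left(4 \sqrt{-1} \left(-3 - 4 \left(-40 - -4\right)\right)\right)^{2} = \left(4 i \left(-3 - 4 \left(-40 + 4\right)\right)\right)^{2} = \left(4 i \left(-3 - -144\right)\right)^{2} = \left(4 i \left(-3 + 144\right)\right)^{2} = \left(4 i 141\right)^{2} = \left(564 i\right)^{2} = -318096$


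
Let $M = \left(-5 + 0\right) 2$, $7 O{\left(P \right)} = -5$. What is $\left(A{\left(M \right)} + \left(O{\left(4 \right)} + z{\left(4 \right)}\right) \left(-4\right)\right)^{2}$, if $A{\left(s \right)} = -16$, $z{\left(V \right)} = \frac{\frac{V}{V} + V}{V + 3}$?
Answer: $256$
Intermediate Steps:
$O{\left(P \right)} = - \frac{5}{7}$ ($O{\left(P \right)} = \frac{1}{7} \left(-5\right) = - \frac{5}{7}$)
$z{\left(V \right)} = \frac{1 + V}{3 + V}$
$M = -10$ ($M = \left(-5\right) 2 = -10$)
$\left(A{\left(M \right)} + \left(O{\left(4 \right)} + z{\left(4 \right)}\right) \left(-4\right)\right)^{2} = \left(-16 + \left(- \frac{5}{7} + \frac{1 + 4}{3 + 4}\right) \left(-4\right)\right)^{2} = \left(-16 + \left(- \frac{5}{7} + \frac{1}{7} \cdot 5\right) \left(-4\right)\right)^{2} = \left(-16 + \left(- \frac{5}{7} + \frac{5}{7}\right) \left(-4\right)\right)^{2} = \left(-16 + 0 \left(-4\right)\right)^{2} = \left(-16 + 0\right)^{2} = \left(-16\right)^{2} = 256$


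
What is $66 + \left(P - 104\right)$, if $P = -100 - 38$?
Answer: $-176$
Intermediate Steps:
$P = -138$ ($P = -100 - 38 = -138$)
$66 + \left(P - 104\right) = 66 - 242 = -176$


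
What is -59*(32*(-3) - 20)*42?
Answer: 287448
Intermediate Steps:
-59*(32*(-3) - 20)*42 = -59*(-96 - 20)*42 = -59*(-116)*42 = 6844*42 = 287448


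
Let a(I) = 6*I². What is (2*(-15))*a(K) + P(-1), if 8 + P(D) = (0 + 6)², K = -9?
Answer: -14552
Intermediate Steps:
P(D) = 28 (P(D) = -8 + (0 + 6)² = -8 + 6² = -8 + 36 = 28)
(2*(-15))*a(K) + P(-1) = (2*(-15))*(6*(-9)²) + 28 = -180*81 + 28 = -30*486 + 28 = -14580 + 28 = -14552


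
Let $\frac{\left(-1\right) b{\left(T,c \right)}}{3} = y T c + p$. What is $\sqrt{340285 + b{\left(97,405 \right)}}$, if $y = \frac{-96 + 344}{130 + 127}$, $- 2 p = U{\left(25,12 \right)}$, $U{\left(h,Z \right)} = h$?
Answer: $\frac{\sqrt{59865418090}}{514} \approx 476.02$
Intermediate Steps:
$p = - \frac{25}{2}$ ($p = \left(- \frac{1}{2}\right) 25 = - \frac{25}{2} \approx -12.5$)
$y = \frac{248}{257} \approx 0.96498$
$b{\left(T,c \right)} = \frac{75}{2} - \frac{744 T c}{257}$ ($b{\left(T,c \right)} = - 3 \left(\frac{248 T}{257} c - \frac{25}{2}\right) = - 3 \left(\frac{248 T c}{257} - \frac{25}{2}\right) = - 3 \left(- \frac{25}{2} + \frac{248 T c}{257}\right) = \frac{75}{2} - \frac{744 T c}{257}$)
$\sqrt{340285 + b{\left(97,405 \right)}} = \sqrt{340285 + \left(\frac{75}{2} - \frac{72168}{257} \cdot 405\right)} = \sqrt{340285 + \left(\frac{75}{2} - \frac{29228040}{257}\right)} = \sqrt{340285 - \frac{58436805}{514}} = \sqrt{\frac{116469685}{514}} = \frac{\sqrt{59865418090}}{514}$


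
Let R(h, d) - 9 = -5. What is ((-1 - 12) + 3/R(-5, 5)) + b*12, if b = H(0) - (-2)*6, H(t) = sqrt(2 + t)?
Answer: 527/4 + 12*sqrt(2) ≈ 148.72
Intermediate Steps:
R(h, d) = 4 (R(h, d) = 9 - 5 = 4)
b = 12 + sqrt(2) (b = sqrt(2 + 0) - (-2)*6 = sqrt(2) - 1*(-12) = sqrt(2) + 12 = 12 + sqrt(2) ≈ 13.414)
((-1 - 12) + 3/R(-5, 5)) + b*12 = ((-1 - 12) + 3/4) + (12 + sqrt(2))*12 = (-13 + 3*(1/4)) + (144 + 12*sqrt(2)) = (-13 + 3/4) + (144 + 12*sqrt(2)) = -49/4 + (144 + 12*sqrt(2)) = 527/4 + 12*sqrt(2)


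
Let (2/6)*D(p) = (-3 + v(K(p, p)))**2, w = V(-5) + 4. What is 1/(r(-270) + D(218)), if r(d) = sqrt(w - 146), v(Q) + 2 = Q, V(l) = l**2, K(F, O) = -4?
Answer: 27/6574 - I*sqrt(13)/19722 ≈ 0.0041071 - 0.00018282*I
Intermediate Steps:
v(Q) = -2 + Q
w = 29 (w = (-5)**2 + 4 = 25 + 4 = 29)
D(p) = 243 (D(p) = 3*(-3 + (-2 - 4))**2 = 3*(-3 - 6)**2 = 3*(-9)**2 = 3*81 = 243)
r(d) = 3*I*sqrt(13) (r(d) = sqrt(29 - 146) = sqrt(-117) = 3*I*sqrt(13))
1/(r(-270) + D(218)) = 1/(3*I*sqrt(13) + 243) = 1/(243 + 3*I*sqrt(13))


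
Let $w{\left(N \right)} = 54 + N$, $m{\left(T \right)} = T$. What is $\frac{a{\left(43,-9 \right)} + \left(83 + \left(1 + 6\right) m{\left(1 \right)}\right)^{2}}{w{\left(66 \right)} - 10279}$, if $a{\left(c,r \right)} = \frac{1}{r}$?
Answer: $- \frac{72899}{91431} \approx -0.79731$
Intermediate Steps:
$\frac{a{\left(43,-9 \right)} + \left(83 + \left(1 + 6\right) m{\left(1 \right)}\right)^{2}}{w{\left(66 \right)} - 10279} = \frac{\frac{1}{-9} + \left(83 + \left(1 + 6\right) 1\right)^{2}}{\left(54 + 66\right) - 10279} = \frac{- \frac{1}{9} + \left(83 + 7 \cdot 1\right)^{2}}{120 - 10279} = \frac{- \frac{1}{9} + \left(83 + 7\right)^{2}}{-10159} = \left(- \frac{1}{9} + 90^{2}\right) \left(- \frac{1}{10159}\right) = \left(- \frac{1}{9} + 8100\right) \left(- \frac{1}{10159}\right) = \frac{72899}{9} \left(- \frac{1}{10159}\right) = - \frac{72899}{91431}$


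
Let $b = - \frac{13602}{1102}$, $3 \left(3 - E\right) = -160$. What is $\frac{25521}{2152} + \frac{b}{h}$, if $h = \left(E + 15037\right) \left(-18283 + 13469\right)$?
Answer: $\frac{383152628922447}{32308469324480} \approx 11.859$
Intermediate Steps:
$E = \frac{169}{3}$ ($E = 3 - - \frac{160}{3} = 3 + \frac{160}{3} = \frac{169}{3} \approx 56.333$)
$h = - \frac{217977920}{3}$ ($h = \left(\frac{169}{3} + 15037\right) \left(-18283 + 13469\right) = \frac{45280}{3} \left(-4814\right) = - \frac{217977920}{3} \approx -7.2659 \cdot 10^{7}$)
$b = - \frac{6801}{551}$ ($b = \left(-13602\right) \frac{1}{1102} = - \frac{6801}{551} \approx -12.343$)
$\frac{25521}{2152} + \frac{b}{h} = \frac{25521}{2152} - \frac{6801}{551 \left(- \frac{217977920}{3}\right)} = 25521 \cdot \frac{1}{2152} - - \frac{20403}{120105833920} = \frac{25521}{2152} + \frac{20403}{120105833920} = \frac{383152628922447}{32308469324480}$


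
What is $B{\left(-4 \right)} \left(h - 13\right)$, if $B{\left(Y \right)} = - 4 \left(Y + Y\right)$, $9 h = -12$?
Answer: $- \frac{1376}{3} \approx -458.67$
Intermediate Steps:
$h = - \frac{4}{3}$ ($h = \frac{1}{9} \left(-12\right) = - \frac{4}{3} \approx -1.3333$)
$B{\left(Y \right)} = - 8 Y$ ($B{\left(Y \right)} = - 4 \cdot 2 Y = - 8 Y$)
$B{\left(-4 \right)} \left(h - 13\right) = \left(-8\right) \left(-4\right) \left(- \frac{4}{3} - 13\right) = 32 \left(- \frac{43}{3}\right) = - \frac{1376}{3}$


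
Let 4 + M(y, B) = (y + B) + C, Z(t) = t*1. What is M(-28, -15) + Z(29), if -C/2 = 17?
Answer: -52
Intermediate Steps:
Z(t) = t
C = -34 (C = -2*17 = -34)
M(y, B) = -38 + B + y (M(y, B) = -4 + ((y + B) - 34) = -4 + ((B + y) - 34) = -4 + (-34 + B + y) = -38 + B + y)
M(-28, -15) + Z(29) = (-38 - 15 - 28) + 29 = -81 + 29 = -52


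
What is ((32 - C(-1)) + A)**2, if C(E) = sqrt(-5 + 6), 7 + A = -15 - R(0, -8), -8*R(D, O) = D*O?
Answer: 81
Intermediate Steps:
R(D, O) = -D*O/8
A = -22 (A = -7 + (-15 - (-1)*0*(-8)/8) = -7 + (-15 - 1*0) = -7 + (-15 + 0) = -7 - 15 = -22)
C(E) = 1 (C(E) = sqrt(1) = 1)
((32 - C(-1)) + A)**2 = ((32 - 1*1) - 22)**2 = ((32 - 1) - 22)**2 = (31 - 22)**2 = 9**2 = 81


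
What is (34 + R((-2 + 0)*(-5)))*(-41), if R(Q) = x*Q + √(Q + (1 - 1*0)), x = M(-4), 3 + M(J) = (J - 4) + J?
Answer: 4756 - 41*√11 ≈ 4620.0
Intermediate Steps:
M(J) = -7 + 2*J (M(J) = -3 + ((J - 4) + J) = -3 + ((-4 + J) + J) = -3 + (-4 + 2*J) = -7 + 2*J)
x = -15 (x = -7 + 2*(-4) = -7 - 8 = -15)
R(Q) = √(1 + Q) - 15*Q (R(Q) = -15*Q + √(Q + (1 - 1*0)) = -15*Q + √(Q + (1 + 0)) = -15*Q + √(Q + 1) = -15*Q + √(1 + Q) = √(1 + Q) - 15*Q)
(34 + R((-2 + 0)*(-5)))*(-41) = (34 + (√(1 + (-2 + 0)*(-5)) - 15*(-2 + 0)*(-5)))*(-41) = (34 + (√(1 - 2*(-5)) - (-30)*(-5)))*(-41) = (34 + (√(1 + 10) - 15*10))*(-41) = (34 + (√11 - 150))*(-41) = (34 + (-150 + √11))*(-41) = (-116 + √11)*(-41) = 4756 - 41*√11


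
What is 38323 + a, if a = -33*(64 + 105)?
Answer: 32746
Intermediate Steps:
a = -5577 (a = -33*169 = -5577)
38323 + a = 38323 - 5577 = 32746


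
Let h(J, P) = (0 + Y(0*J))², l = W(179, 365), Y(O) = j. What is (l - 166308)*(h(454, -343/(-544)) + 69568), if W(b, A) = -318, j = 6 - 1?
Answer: -11596003218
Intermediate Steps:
j = 5
Y(O) = 5
l = -318
h(J, P) = 25 (h(J, P) = (0 + 5)² = 5² = 25)
(l - 166308)*(h(454, -343/(-544)) + 69568) = (-318 - 166308)*(25 + 69568) = -166626*69593 = -11596003218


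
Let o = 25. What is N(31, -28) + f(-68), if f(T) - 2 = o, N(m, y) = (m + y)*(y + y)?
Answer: -141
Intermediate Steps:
N(m, y) = 2*y*(m + y) (N(m, y) = (m + y)*(2*y) = 2*y*(m + y))
f(T) = 27 (f(T) = 2 + 25 = 27)
N(31, -28) + f(-68) = 2*(-28)*(31 - 28) + 27 = 2*(-28)*3 + 27 = -168 + 27 = -141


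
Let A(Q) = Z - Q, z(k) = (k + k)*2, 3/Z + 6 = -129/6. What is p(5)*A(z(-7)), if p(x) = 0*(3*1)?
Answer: 0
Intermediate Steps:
Z = -6/55 (Z = 3/(-6 - 129/6) = 3/(-6 - 129*⅙) = 3/(-6 - 43/2) = 3/(-55/2) = 3*(-2/55) = -6/55 ≈ -0.10909)
z(k) = 4*k (z(k) = (2*k)*2 = 4*k)
p(x) = 0 (p(x) = 0*3 = 0)
A(Q) = -6/55 - Q
p(5)*A(z(-7)) = 0*(-6/55 - 4*(-7)) = 0*(-6/55 - 1*(-28)) = 0*(-6/55 + 28) = 0*(1534/55) = 0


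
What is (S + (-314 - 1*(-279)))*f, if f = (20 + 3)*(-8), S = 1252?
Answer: -223928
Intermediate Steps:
f = -184 (f = 23*(-8) = -184)
(S + (-314 - 1*(-279)))*f = (1252 + (-314 - 1*(-279)))*(-184) = (1252 + (-314 + 279))*(-184) = (1252 - 35)*(-184) = 1217*(-184) = -223928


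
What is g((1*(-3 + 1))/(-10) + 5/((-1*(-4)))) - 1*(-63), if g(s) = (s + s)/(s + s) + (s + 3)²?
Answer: 33521/400 ≈ 83.802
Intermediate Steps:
g(s) = 1 + (3 + s)² (g(s) = (2*s)/((2*s)) + (3 + s)² = (2*s)*(1/(2*s)) + (3 + s)² = 1 + (3 + s)²)
g((1*(-3 + 1))/(-10) + 5/((-1*(-4)))) - 1*(-63) = (1 + (3 + ((1*(-3 + 1))/(-10) + 5/((-1*(-4)))))²) - 1*(-63) = (1 + (3 + ((1*(-2))*(-⅒) + 5/4))²) + 63 = (1 + (3 + (-2*(-⅒) + 5*(¼)))²) + 63 = (1 + (3 + (⅕ + 5/4))²) + 63 = (1 + (3 + 29/20)²) + 63 = (1 + (89/20)²) + 63 = (1 + 7921/400) + 63 = 8321/400 + 63 = 33521/400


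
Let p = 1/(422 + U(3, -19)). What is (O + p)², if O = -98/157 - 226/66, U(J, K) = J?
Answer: 79373737729636/4848473705625 ≈ 16.371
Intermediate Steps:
p = 1/425 (p = 1/(422 + 3) = 1/425 ≈ 0.0023529)
O = -20975/5181 (O = -98*1/157 - 226*1/66 = -98/157 - 113/33 = -20975/5181 ≈ -4.0484)
(O + p)² = (-20975/5181 + 1/425)² = (-8909194/2201925)² = 79373737729636/4848473705625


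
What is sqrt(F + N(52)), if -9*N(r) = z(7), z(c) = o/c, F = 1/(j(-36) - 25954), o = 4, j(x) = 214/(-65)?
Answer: I*sqrt(373665502)/76692 ≈ 0.25205*I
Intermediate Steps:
j(x) = -214/65 (j(x) = 214*(-1/65) = -214/65)
F = -65/1687224 (F = 1/(-214/65 - 25954) = 1/(-1687224/65) = -65/1687224 ≈ -3.8525e-5)
z(c) = 4/c
N(r) = -4/63 (N(r) = -4/(9*7) = -1/9*4/7 = -4/63)
sqrt(F + N(52)) = sqrt(-65/1687224 - 4/63) = sqrt(-321571/5061672) = I*sqrt(373665502)/76692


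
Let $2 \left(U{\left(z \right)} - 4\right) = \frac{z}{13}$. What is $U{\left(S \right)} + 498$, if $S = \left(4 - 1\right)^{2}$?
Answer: $\frac{13061}{26} \approx 502.35$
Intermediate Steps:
$S = 9$ ($S = 3^{2} = 9$)
$U{\left(z \right)} = 4 + \frac{z}{26}$ ($U{\left(z \right)} = 4 + \frac{z \frac{1}{13}}{2} = 4 + \frac{\frac{1}{13} z}{2} = 4 + \frac{z}{26}$)
$U{\left(S \right)} + 498 = \left(4 + \frac{1}{26} \cdot 9\right) + 498 = \left(4 + \frac{9}{26}\right) + 498 = \frac{113}{26} + 498 = \frac{13061}{26}$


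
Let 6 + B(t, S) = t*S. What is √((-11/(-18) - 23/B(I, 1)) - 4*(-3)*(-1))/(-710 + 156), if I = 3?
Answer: -I*√134/3324 ≈ -0.0034825*I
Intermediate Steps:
B(t, S) = -6 + S*t (B(t, S) = -6 + t*S = -6 + S*t)
√((-11/(-18) - 23/B(I, 1)) - 4*(-3)*(-1))/(-710 + 156) = √((-11/(-18) - 23/(-6 + 1*3)) - 4*(-3)*(-1))/(-710 + 156) = √((-11*(-1/18) - 23/(-6 + 3)) + 12*(-1))/(-554) = √((11/18 - 23/(-3)) - 12)*(-1/554) = √((11/18 - 23*(-⅓)) - 12)*(-1/554) = √((11/18 + 23/3) - 12)*(-1/554) = √(149/18 - 12)*(-1/554) = √(-67/18)*(-1/554) = (I*√134/6)*(-1/554) = -I*√134/3324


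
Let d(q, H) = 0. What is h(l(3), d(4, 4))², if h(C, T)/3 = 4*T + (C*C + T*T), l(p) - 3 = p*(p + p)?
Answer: 1750329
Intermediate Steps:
l(p) = 3 + 2*p² (l(p) = 3 + p*(p + p) = 3 + p*(2*p) = 3 + 2*p²)
h(C, T) = 3*C² + 3*T² + 12*T (h(C, T) = 3*(4*T + (C*C + T*T)) = 3*(4*T + (C² + T²)) = 3*(C² + T² + 4*T) = 3*C² + 3*T² + 12*T)
h(l(3), d(4, 4))² = (3*(3 + 2*3²)² + 3*0² + 12*0)² = (3*(3 + 2*9)² + 3*0 + 0)² = (3*(3 + 18)² + 0 + 0)² = (3*21² + 0 + 0)² = (3*441 + 0 + 0)² = (1323 + 0 + 0)² = 1323² = 1750329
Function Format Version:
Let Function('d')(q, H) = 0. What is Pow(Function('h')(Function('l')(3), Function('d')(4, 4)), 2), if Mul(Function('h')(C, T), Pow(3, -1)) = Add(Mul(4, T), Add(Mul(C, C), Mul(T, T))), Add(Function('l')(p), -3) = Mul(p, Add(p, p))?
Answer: 1750329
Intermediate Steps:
Function('l')(p) = Add(3, Mul(2, Pow(p, 2))) (Function('l')(p) = Add(3, Mul(p, Add(p, p))) = Add(3, Mul(p, Mul(2, p))) = Add(3, Mul(2, Pow(p, 2))))
Function('h')(C, T) = Add(Mul(3, Pow(C, 2)), Mul(3, Pow(T, 2)), Mul(12, T)) (Function('h')(C, T) = Mul(3, Add(Mul(4, T), Add(Mul(C, C), Mul(T, T)))) = Mul(3, Add(Mul(4, T), Add(Pow(C, 2), Pow(T, 2)))) = Mul(3, Add(Pow(C, 2), Pow(T, 2), Mul(4, T))) = Add(Mul(3, Pow(C, 2)), Mul(3, Pow(T, 2)), Mul(12, T)))
Pow(Function('h')(Function('l')(3), Function('d')(4, 4)), 2) = Pow(Add(Mul(3, Pow(Add(3, Mul(2, Pow(3, 2))), 2)), Mul(3, Pow(0, 2)), Mul(12, 0)), 2) = Pow(Add(Mul(3, Pow(Add(3, Mul(2, 9)), 2)), Mul(3, 0), 0), 2) = Pow(Add(Mul(3, Pow(Add(3, 18), 2)), 0, 0), 2) = Pow(Add(Mul(3, Pow(21, 2)), 0, 0), 2) = Pow(Add(Mul(3, 441), 0, 0), 2) = Pow(Add(1323, 0, 0), 2) = Pow(1323, 2) = 1750329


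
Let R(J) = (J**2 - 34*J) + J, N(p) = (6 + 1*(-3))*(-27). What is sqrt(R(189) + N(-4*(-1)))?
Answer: 99*sqrt(3) ≈ 171.47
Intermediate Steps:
N(p) = -81 (N(p) = (6 - 3)*(-27) = 3*(-27) = -81)
R(J) = J**2 - 33*J
sqrt(R(189) + N(-4*(-1))) = sqrt(189*(-33 + 189) - 81) = sqrt(189*156 - 81) = sqrt(29484 - 81) = sqrt(29403) = 99*sqrt(3)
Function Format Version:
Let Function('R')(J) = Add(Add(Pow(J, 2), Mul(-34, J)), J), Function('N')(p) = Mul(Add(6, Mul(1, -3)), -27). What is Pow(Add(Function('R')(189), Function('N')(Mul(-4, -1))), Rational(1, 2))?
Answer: Mul(99, Pow(3, Rational(1, 2))) ≈ 171.47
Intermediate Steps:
Function('N')(p) = -81 (Function('N')(p) = Mul(Add(6, -3), -27) = Mul(3, -27) = -81)
Function('R')(J) = Add(Pow(J, 2), Mul(-33, J))
Pow(Add(Function('R')(189), Function('N')(Mul(-4, -1))), Rational(1, 2)) = Pow(Add(Mul(189, Add(-33, 189)), -81), Rational(1, 2)) = Pow(Add(Mul(189, 156), -81), Rational(1, 2)) = Pow(Add(29484, -81), Rational(1, 2)) = Pow(29403, Rational(1, 2)) = Mul(99, Pow(3, Rational(1, 2)))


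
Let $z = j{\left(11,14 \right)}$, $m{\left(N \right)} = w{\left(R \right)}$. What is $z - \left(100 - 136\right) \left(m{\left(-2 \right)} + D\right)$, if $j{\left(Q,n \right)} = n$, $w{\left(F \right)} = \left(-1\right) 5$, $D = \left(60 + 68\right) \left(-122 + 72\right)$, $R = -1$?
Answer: $-230566$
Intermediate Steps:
$D = -6400$ ($D = 128 \left(-50\right) = -6400$)
$w{\left(F \right)} = -5$
$m{\left(N \right)} = -5$
$z = 14$
$z - \left(100 - 136\right) \left(m{\left(-2 \right)} + D\right) = 14 - \left(100 - 136\right) \left(-5 - 6400\right) = 14 - \left(-36\right) \left(-6405\right) = 14 - 230580 = -230566$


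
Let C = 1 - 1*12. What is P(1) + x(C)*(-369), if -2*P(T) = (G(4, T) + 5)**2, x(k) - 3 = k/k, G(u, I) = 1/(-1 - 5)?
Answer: -107113/72 ≈ -1487.7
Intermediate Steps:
G(u, I) = -1/6 (G(u, I) = 1/(-6) = -1/6)
C = -11 (C = 1 - 12 = -11)
x(k) = 4 (x(k) = 3 + k/k = 3 + 1 = 4)
P(T) = -841/72 (P(T) = -(-1/6 + 5)**2/2 = -(29/6)**2/2 = -1/2*841/36 = -841/72)
P(1) + x(C)*(-369) = -841/72 + 4*(-369) = -841/72 - 1476 = -107113/72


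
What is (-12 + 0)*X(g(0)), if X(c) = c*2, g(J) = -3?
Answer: 72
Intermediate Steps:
X(c) = 2*c
(-12 + 0)*X(g(0)) = (-12 + 0)*(2*(-3)) = -12*(-6) = 72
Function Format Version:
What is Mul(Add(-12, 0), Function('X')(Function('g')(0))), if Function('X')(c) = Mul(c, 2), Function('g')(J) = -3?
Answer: 72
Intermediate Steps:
Function('X')(c) = Mul(2, c)
Mul(Add(-12, 0), Function('X')(Function('g')(0))) = Mul(Add(-12, 0), Mul(2, -3)) = Mul(-12, -6) = 72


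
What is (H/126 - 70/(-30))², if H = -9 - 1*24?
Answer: 841/196 ≈ 4.2908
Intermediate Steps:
H = -33 (H = -9 - 24 = -33)
(H/126 - 70/(-30))² = (-33/126 - 70/(-30))² = (-33*1/126 - 70*(-1/30))² = (-11/42 + 7/3)² = (29/14)² = 841/196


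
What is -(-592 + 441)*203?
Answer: 30653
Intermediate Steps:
-(-592 + 441)*203 = -(-151)*203 = -1*(-30653) = 30653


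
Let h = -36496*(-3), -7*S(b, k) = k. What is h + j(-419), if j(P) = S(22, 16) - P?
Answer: 769333/7 ≈ 1.0990e+5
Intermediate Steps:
S(b, k) = -k/7
h = 109488
j(P) = -16/7 - P (j(P) = -1/7*16 - P = -16/7 - P)
h + j(-419) = 109488 + (-16/7 - 1*(-419)) = 109488 + (-16/7 + 419) = 109488 + 2917/7 = 769333/7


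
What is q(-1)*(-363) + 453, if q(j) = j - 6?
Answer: 2994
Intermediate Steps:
q(j) = -6 + j
q(-1)*(-363) + 453 = (-6 - 1)*(-363) + 453 = -7*(-363) + 453 = 2541 + 453 = 2994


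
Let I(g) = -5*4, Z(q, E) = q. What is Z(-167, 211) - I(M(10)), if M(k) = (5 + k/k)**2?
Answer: -147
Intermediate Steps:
M(k) = 36 (M(k) = (5 + 1)**2 = 6**2 = 36)
I(g) = -20
Z(-167, 211) - I(M(10)) = -167 - 1*(-20) = -167 + 20 = -147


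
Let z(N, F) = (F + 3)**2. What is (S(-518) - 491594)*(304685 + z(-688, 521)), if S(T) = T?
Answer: -285061289232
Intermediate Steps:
z(N, F) = (3 + F)**2
(S(-518) - 491594)*(304685 + z(-688, 521)) = (-518 - 491594)*(304685 + (3 + 521)**2) = -492112*(304685 + 524**2) = -492112*(304685 + 274576) = -492112*579261 = -285061289232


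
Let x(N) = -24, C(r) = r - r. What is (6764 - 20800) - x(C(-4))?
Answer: -14012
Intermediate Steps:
C(r) = 0
(6764 - 20800) - x(C(-4)) = (6764 - 20800) - 1*(-24) = -14036 + 24 = -14012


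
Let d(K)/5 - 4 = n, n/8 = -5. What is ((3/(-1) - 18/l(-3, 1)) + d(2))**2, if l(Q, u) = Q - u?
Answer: 127449/4 ≈ 31862.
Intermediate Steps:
n = -40 (n = 8*(-5) = -40)
d(K) = -180 (d(K) = 20 + 5*(-40) = 20 - 200 = -180)
((3/(-1) - 18/l(-3, 1)) + d(2))**2 = ((3/(-1) - 18/(-3 - 1*1)) - 180)**2 = ((3*(-1) - 18/(-3 - 1)) - 180)**2 = ((-3 - 18/(-4)) - 180)**2 = ((-3 - 18*(-1/4)) - 180)**2 = ((-3 + 9/2) - 180)**2 = (3/2 - 180)**2 = (-357/2)**2 = 127449/4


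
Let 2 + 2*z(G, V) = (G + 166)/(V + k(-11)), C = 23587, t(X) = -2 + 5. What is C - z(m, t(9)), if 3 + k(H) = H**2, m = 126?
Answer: 2854002/121 ≈ 23587.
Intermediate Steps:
t(X) = 3
k(H) = -3 + H**2
z(G, V) = -1 + (166 + G)/(2*(118 + V)) (z(G, V) = -1 + ((G + 166)/(V + (-3 + (-11)**2)))/2 = -1 + ((166 + G)/(V + (-3 + 121)))/2 = -1 + ((166 + G)/(V + 118))/2 = -1 + ((166 + G)/(118 + V))/2 = -1 + (166 + G)/(2*(118 + V)))
C - z(m, t(9)) = 23587 - (-35 + (1/2)*126 - 1*3)/(118 + 3) = 23587 - (-35 + 63 - 3)/121 = 23587 - 25/121 = 2854002/121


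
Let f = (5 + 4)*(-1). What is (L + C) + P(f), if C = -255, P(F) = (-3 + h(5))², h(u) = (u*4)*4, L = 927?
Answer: 6601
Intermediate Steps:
h(u) = 16*u (h(u) = (4*u)*4 = 16*u)
f = -9 (f = 9*(-1) = -9)
P(F) = 5929 (P(F) = (-3 + 16*5)² = (-3 + 80)² = 77² = 5929)
(L + C) + P(f) = (927 - 255) + 5929 = 672 + 5929 = 6601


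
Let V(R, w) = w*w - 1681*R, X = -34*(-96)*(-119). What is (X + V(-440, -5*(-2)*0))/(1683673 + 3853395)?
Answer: 87806/1384267 ≈ 0.063431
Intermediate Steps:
X = -388416 (X = 3264*(-119) = -388416)
V(R, w) = w**2 - 1681*R
(X + V(-440, -5*(-2)*0))/(1683673 + 3853395) = (-388416 + ((-5*(-2)*0)**2 - 1681*(-440)))/(1683673 + 3853395) = (-388416 + ((10*0)**2 + 739640))/5537068 = (-388416 + (0**2 + 739640))*(1/5537068) = (-388416 + (0 + 739640))*(1/5537068) = (-388416 + 739640)*(1/5537068) = 351224*(1/5537068) = 87806/1384267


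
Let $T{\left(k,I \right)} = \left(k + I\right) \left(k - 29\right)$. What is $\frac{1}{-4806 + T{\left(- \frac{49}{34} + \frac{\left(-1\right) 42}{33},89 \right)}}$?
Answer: $- \frac{139876}{1055010387} \approx -0.00013258$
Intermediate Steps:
$T{\left(k,I \right)} = \left(-29 + k\right) \left(I + k\right)$ ($T{\left(k,I \right)} = \left(I + k\right) \left(-29 + k\right) = \left(-29 + k\right) \left(I + k\right)$)
$\frac{1}{-4806 + T{\left(- \frac{49}{34} + \frac{\left(-1\right) 42}{33},89 \right)}} = \frac{1}{-4806 + \left(\left(- \frac{49}{34} + \frac{\left(-1\right) 42}{33}\right)^{2} - 2581 - 29 \left(- \frac{49}{34} + \frac{\left(-1\right) 42}{33}\right) + 89 \left(- \frac{49}{34} + \frac{\left(-1\right) 42}{33}\right)\right)} = \frac{1}{-4806 + \left(\left(\left(-49\right) \frac{1}{34} - \frac{14}{11}\right)^{2} - 2581 - 29 \left(\left(-49\right) \frac{1}{34} - \frac{14}{11}\right) + 89 \left(\left(-49\right) \frac{1}{34} - \frac{14}{11}\right)\right)} = \frac{1}{-4806 + \left(\left(- \frac{49}{34} - \frac{14}{11}\right)^{2} - 2581 - 29 \left(- \frac{49}{34} - \frac{14}{11}\right) + 89 \left(- \frac{49}{34} - \frac{14}{11}\right)\right)} = \frac{1}{-4806 + \left(\left(- \frac{1015}{374}\right)^{2} - 2581 - - \frac{29435}{374} + 89 \left(- \frac{1015}{374}\right)\right)} = \frac{1}{-4806 + \left(\frac{1030225}{139876} - 2581 + \frac{29435}{374} - \frac{90335}{374}\right)} = \frac{1}{-4806 - \frac{382766331}{139876}} = \frac{1}{- \frac{1055010387}{139876}} = - \frac{139876}{1055010387}$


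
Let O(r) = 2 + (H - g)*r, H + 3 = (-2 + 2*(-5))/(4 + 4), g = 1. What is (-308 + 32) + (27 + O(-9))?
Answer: -395/2 ≈ -197.50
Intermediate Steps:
H = -9/2 (H = -3 + (-2 + 2*(-5))/(4 + 4) = -3 + (-2 - 10)/8 = -3 - 12*⅛ = -3 - 3/2 = -9/2 ≈ -4.5000)
O(r) = 2 - 11*r/2 (O(r) = 2 + (-9/2 - 1*1)*r = 2 + (-9/2 - 1)*r = 2 - 11*r/2)
(-308 + 32) + (27 + O(-9)) = (-308 + 32) + (27 + (2 - 11/2*(-9))) = -276 + (27 + (2 + 99/2)) = -276 + (27 + 103/2) = -276 + 157/2 = -395/2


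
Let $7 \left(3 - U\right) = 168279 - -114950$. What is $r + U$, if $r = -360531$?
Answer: $- \frac{2806925}{7} \approx -4.0099 \cdot 10^{5}$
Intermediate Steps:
$U = - \frac{283208}{7}$ ($U = 3 - \frac{168279 - -114950}{7} = 3 - \frac{168279 + 114950}{7} = 3 - \frac{283229}{7} = - \frac{283208}{7} \approx -40458.0$)
$r + U = -360531 - \frac{283208}{7} = - \frac{2806925}{7}$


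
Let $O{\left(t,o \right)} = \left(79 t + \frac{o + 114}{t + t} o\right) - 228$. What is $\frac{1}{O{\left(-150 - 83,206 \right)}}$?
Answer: $- \frac{233}{4374915} \approx -5.3258 \cdot 10^{-5}$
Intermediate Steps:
$O{\left(t,o \right)} = -228 + 79 t + \frac{o \left(114 + o\right)}{2 t}$ ($O{\left(t,o \right)} = \left(79 t + \frac{114 + o}{2 t} o\right) - 228 = \left(79 t + \frac{o \left(114 + o\right)}{2 t}\right) - 228 = -228 + 79 t + \frac{o \left(114 + o\right)}{2 t}$)
$\frac{1}{O{\left(-150 - 83,206 \right)}} = \frac{1}{\frac{1}{-150 - 83} \left(\frac{206^{2}}{2} + 57 \cdot 206 + \left(-150 - 83\right) \left(-228 + 79 \left(-150 - 83\right)\right)\right)} = \frac{1}{\frac{1}{-150 - 83} \left(\frac{1}{2} \cdot 42436 + 11742 + \left(-150 - 83\right) \left(-228 + 79 \left(-150 - 83\right)\right)\right)} = \frac{1}{\frac{1}{-233} \left(21218 + 11742 - 233 \left(-228 + 79 \left(-233\right)\right)\right)} = \frac{1}{\left(- \frac{1}{233}\right) \left(21218 + 11742 - 233 \left(-228 - 18407\right)\right)} = \frac{1}{\left(- \frac{1}{233}\right) \left(21218 + 11742 - -4341955\right)} = \frac{1}{\left(- \frac{1}{233}\right) \left(21218 + 11742 + 4341955\right)} = \frac{1}{\left(- \frac{1}{233}\right) 4374915} = \frac{1}{- \frac{4374915}{233}} = - \frac{233}{4374915}$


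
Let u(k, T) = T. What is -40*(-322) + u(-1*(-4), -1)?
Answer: 12879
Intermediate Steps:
-40*(-322) + u(-1*(-4), -1) = -40*(-322) - 1 = 12880 - 1 = 12879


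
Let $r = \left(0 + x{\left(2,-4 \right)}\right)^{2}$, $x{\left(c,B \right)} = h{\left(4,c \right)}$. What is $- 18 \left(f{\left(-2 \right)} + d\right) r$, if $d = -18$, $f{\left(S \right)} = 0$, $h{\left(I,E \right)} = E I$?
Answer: $20736$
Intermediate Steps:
$x{\left(c,B \right)} = 4 c$ ($x{\left(c,B \right)} = c 4 = 4 c$)
$r = 64$ ($r = \left(0 + 4 \cdot 2\right)^{2} = \left(0 + 8\right)^{2} = 8^{2} = 64$)
$- 18 \left(f{\left(-2 \right)} + d\right) r = - 18 \left(0 - 18\right) 64 = \left(-18\right) \left(-18\right) 64 = 324 \cdot 64 = 20736$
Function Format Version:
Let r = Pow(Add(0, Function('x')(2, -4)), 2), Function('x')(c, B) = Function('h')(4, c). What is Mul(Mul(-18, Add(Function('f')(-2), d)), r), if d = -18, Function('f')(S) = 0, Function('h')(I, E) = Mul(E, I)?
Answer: 20736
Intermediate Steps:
Function('x')(c, B) = Mul(4, c) (Function('x')(c, B) = Mul(c, 4) = Mul(4, c))
r = 64 (r = Pow(Add(0, Mul(4, 2)), 2) = Pow(Add(0, 8), 2) = Pow(8, 2) = 64)
Mul(Mul(-18, Add(Function('f')(-2), d)), r) = Mul(Mul(-18, Add(0, -18)), 64) = Mul(Mul(-18, -18), 64) = Mul(324, 64) = 20736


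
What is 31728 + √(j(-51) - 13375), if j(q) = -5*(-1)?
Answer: 31728 + I*√13370 ≈ 31728.0 + 115.63*I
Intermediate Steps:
j(q) = 5
31728 + √(j(-51) - 13375) = 31728 + √(5 - 13375) = 31728 + √(-13370) = 31728 + I*√13370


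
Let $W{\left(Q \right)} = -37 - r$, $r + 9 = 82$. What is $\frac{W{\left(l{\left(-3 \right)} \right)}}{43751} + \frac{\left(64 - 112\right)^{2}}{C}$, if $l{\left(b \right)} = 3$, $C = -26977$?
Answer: $- \frac{103769774}{1180270727} \approx -0.08792$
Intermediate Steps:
$r = 73$ ($r = -9 + 82 = 73$)
$W{\left(Q \right)} = -110$ ($W{\left(Q \right)} = -37 - 73 = -110$)
$\frac{W{\left(l{\left(-3 \right)} \right)}}{43751} + \frac{\left(64 - 112\right)^{2}}{C} = - \frac{110}{43751} + \frac{\left(64 - 112\right)^{2}}{-26977} = \left(-110\right) \frac{1}{43751} + \left(-48\right)^{2} \left(- \frac{1}{26977}\right) = - \frac{110}{43751} + 2304 \left(- \frac{1}{26977}\right) = - \frac{110}{43751} - \frac{2304}{26977} = - \frac{103769774}{1180270727}$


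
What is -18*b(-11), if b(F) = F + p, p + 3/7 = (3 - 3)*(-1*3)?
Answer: 1440/7 ≈ 205.71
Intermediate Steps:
p = -3/7 (p = -3/7 + (3 - 3)*(-1*3) = -3/7 + 0*(-3) = -3/7 + 0 = -3/7 ≈ -0.42857)
b(F) = -3/7 + F (b(F) = F - 3/7 = -3/7 + F)
-18*b(-11) = -18*(-3/7 - 11) = -18*(-80/7) = 1440/7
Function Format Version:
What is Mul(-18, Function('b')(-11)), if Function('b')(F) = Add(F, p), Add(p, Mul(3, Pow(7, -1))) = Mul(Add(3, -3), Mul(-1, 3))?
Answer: Rational(1440, 7) ≈ 205.71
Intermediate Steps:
p = Rational(-3, 7) (p = Add(Rational(-3, 7), Mul(Add(3, -3), Mul(-1, 3))) = Add(Rational(-3, 7), Mul(0, -3)) = Add(Rational(-3, 7), 0) = Rational(-3, 7) ≈ -0.42857)
Function('b')(F) = Add(Rational(-3, 7), F) (Function('b')(F) = Add(F, Rational(-3, 7)) = Add(Rational(-3, 7), F))
Mul(-18, Function('b')(-11)) = Mul(-18, Add(Rational(-3, 7), -11)) = Mul(-18, Rational(-80, 7)) = Rational(1440, 7)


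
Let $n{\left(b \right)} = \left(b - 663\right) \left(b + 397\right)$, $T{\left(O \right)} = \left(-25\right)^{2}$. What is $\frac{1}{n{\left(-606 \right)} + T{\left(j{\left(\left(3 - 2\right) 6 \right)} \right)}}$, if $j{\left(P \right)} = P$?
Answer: $\frac{1}{265846} \approx 3.7616 \cdot 10^{-6}$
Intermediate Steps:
$T{\left(O \right)} = 625$
$n{\left(b \right)} = \left(-663 + b\right) \left(397 + b\right)$
$\frac{1}{n{\left(-606 \right)} + T{\left(j{\left(\left(3 - 2\right) 6 \right)} \right)}} = \frac{1}{\left(-263211 + \left(-606\right)^{2} - -161196\right) + 625} = \frac{1}{\left(-263211 + 367236 + 161196\right) + 625} = \frac{1}{265221 + 625} = \frac{1}{265846}$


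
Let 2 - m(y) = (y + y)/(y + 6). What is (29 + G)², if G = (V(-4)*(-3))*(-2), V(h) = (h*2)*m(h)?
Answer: 67081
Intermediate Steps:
m(y) = 2 - 2*y/(6 + y) (m(y) = 2 - (y + y)/(y + 6) = 2 - 2*y/(6 + y))
V(h) = 24*h/(6 + h) (V(h) = (h*2)*(12/(6 + h)) = (2*h)*(12/(6 + h)) = 24*h/(6 + h))
G = -288 (G = ((24*(-4)/(6 - 4))*(-3))*(-2) = ((24*(-4)/2)*(-3))*(-2) = ((24*(-4)*(½))*(-3))*(-2) = -48*(-3)*(-2) = 144*(-2) = -288)
(29 + G)² = (29 - 288)² = (-259)² = 67081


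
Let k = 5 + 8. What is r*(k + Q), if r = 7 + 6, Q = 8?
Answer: 273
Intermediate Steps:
r = 13
k = 13
r*(k + Q) = 13*(13 + 8) = 13*21 = 273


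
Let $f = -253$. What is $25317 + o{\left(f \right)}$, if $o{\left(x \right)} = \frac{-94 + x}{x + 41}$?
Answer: $\frac{5367551}{212} \approx 25319.0$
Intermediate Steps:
$o{\left(x \right)} = \frac{-94 + x}{41 + x}$
$25317 + o{\left(f \right)} = 25317 + \frac{-94 - 253}{41 - 253} = 25317 + \frac{1}{-212} \left(-347\right) = 25317 - - \frac{347}{212} = 25317 + \frac{347}{212} = \frac{5367551}{212}$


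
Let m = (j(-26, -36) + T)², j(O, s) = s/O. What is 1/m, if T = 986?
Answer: 169/164762896 ≈ 1.0257e-6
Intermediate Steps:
m = 164762896/169 (m = (-36/(-26) + 986)² = (-36*(-1/26) + 986)² = (18/13 + 986)² = (12836/13)² = 164762896/169 ≈ 9.7493e+5)
1/m = 1/(164762896/169) = 169/164762896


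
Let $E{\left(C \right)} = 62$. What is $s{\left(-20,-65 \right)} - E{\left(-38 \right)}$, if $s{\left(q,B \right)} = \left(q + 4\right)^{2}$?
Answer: $194$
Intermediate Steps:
$s{\left(q,B \right)} = \left(4 + q\right)^{2}$
$s{\left(-20,-65 \right)} - E{\left(-38 \right)} = \left(4 - 20\right)^{2} - 62 = \left(-16\right)^{2} - 62 = 256 - 62 = 194$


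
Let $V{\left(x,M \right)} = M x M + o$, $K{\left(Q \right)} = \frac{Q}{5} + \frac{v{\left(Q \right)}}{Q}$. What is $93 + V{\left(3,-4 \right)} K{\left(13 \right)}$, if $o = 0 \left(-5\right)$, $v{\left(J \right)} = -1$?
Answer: $\frac{13917}{65} \approx 214.11$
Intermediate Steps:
$o = 0$
$K{\left(Q \right)} = - \frac{1}{Q} + \frac{Q}{5}$ ($K{\left(Q \right)} = \frac{Q}{5} - \frac{1}{Q} = - \frac{1}{Q} + \frac{Q}{5}$)
$V{\left(x,M \right)} = x M^{2}$ ($V{\left(x,M \right)} = M x M + 0 = x M^{2} + 0 = x M^{2}$)
$93 + V{\left(3,-4 \right)} K{\left(13 \right)} = 93 + 3 \left(-4\right)^{2} \left(- \frac{1}{13} + \frac{1}{5} \cdot 13\right) = 93 + 3 \cdot 16 \left(\left(-1\right) \frac{1}{13} + \frac{13}{5}\right) = 93 + 48 \left(- \frac{1}{13} + \frac{13}{5}\right) = 93 + 48 \cdot \frac{164}{65} = 93 + \frac{7872}{65} = \frac{13917}{65}$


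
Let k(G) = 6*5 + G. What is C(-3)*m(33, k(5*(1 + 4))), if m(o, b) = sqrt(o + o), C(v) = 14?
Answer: 14*sqrt(66) ≈ 113.74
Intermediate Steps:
k(G) = 30 + G
m(o, b) = sqrt(2)*sqrt(o) (m(o, b) = sqrt(2*o) = sqrt(2)*sqrt(o))
C(-3)*m(33, k(5*(1 + 4))) = 14*(sqrt(2)*sqrt(33)) = 14*sqrt(66)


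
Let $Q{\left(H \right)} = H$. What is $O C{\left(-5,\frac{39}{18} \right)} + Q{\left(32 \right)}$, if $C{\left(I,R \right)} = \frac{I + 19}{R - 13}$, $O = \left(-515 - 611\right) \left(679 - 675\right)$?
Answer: $\frac{380416}{65} \approx 5852.6$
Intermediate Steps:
$O = -4504$ ($O = \left(-1126\right) 4 = -4504$)
$C{\left(I,R \right)} = \frac{19 + I}{-13 + R}$
$O C{\left(-5,\frac{39}{18} \right)} + Q{\left(32 \right)} = - 4504 \frac{19 - 5}{-13 + \frac{39}{18}} + 32 = - 4504 \frac{1}{-13 + 39 \cdot \frac{1}{18}} \cdot 14 + 32 = - 4504 \frac{1}{-13 + \frac{13}{6}} \cdot 14 + 32 = - 4504 \frac{1}{- \frac{65}{6}} \cdot 14 + 32 = - 4504 \left(\left(- \frac{6}{65}\right) 14\right) + 32 = \left(-4504\right) \left(- \frac{84}{65}\right) + 32 = \frac{378336}{65} + 32 = \frac{380416}{65}$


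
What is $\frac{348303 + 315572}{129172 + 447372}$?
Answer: $\frac{663875}{576544} \approx 1.1515$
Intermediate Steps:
$\frac{348303 + 315572}{129172 + 447372} = \frac{663875}{576544}$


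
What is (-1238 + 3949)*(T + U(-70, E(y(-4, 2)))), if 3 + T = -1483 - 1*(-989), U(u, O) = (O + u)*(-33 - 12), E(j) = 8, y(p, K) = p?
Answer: 6216323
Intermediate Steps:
U(u, O) = -45*O - 45*u (U(u, O) = (O + u)*(-45) = -45*O - 45*u)
T = -497 (T = -3 + (-1483 - 1*(-989)) = -3 + (-1483 + 989) = -3 - 494 = -497)
(-1238 + 3949)*(T + U(-70, E(y(-4, 2)))) = (-1238 + 3949)*(-497 + (-45*8 - 45*(-70))) = 2711*(-497 + (-360 + 3150)) = 2711*(-497 + 2790) = 2711*2293 = 6216323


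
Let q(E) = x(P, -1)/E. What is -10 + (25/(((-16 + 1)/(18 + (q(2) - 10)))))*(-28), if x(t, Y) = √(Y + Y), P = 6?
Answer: 1090/3 + 70*I*√2/3 ≈ 363.33 + 32.998*I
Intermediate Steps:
x(t, Y) = √2*√Y (x(t, Y) = √(2*Y) = √2*√Y)
q(E) = I*√2/E (q(E) = (√2*√(-1))/E = (√2*I)/E = (I*√2)/E = I*√2/E)
-10 + (25/(((-16 + 1)/(18 + (q(2) - 10)))))*(-28) = -10 + (25/(((-16 + 1)/(18 + (I*√2/2 - 10)))))*(-28) = -10 + (25/((-15/(18 + (I*√2*(½) - 10)))))*(-28) = -10 + (25/((-15/(18 + (I*√2/2 - 10)))))*(-28) = -10 + (25/((-15/(18 + (-10 + I*√2/2)))))*(-28) = -10 + (25/((-15/(8 + I*√2/2))))*(-28) = -10 + (25*(-8/15 - I*√2/30))*(-28) = -10 + (-40/3 - 5*I*√2/6)*(-28) = -10 + (1120/3 + 70*I*√2/3) = 1090/3 + 70*I*√2/3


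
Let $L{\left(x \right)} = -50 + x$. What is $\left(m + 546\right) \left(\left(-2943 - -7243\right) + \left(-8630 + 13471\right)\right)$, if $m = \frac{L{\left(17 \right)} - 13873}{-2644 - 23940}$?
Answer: $\frac{66403743285}{13292} \approx 4.9958 \cdot 10^{6}$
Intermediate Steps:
$m = \frac{6953}{13292}$ ($m = \frac{\left(-50 + 17\right) - 13873}{-2644 - 23940} = \frac{-33 - 13873}{-26584} = \left(-13906\right) \left(- \frac{1}{26584}\right) = \frac{6953}{13292} \approx 0.5231$)
$\left(m + 546\right) \left(\left(-2943 - -7243\right) + \left(-8630 + 13471\right)\right) = \left(\frac{6953}{13292} + 546\right) \left(\left(-2943 - -7243\right) + \left(-8630 + 13471\right)\right) = \frac{7264385 \left(\left(-2943 + 7243\right) + 4841\right)}{13292} = \frac{7264385 \left(4300 + 4841\right)}{13292} = \frac{7264385}{13292} \cdot 9141 = \frac{66403743285}{13292}$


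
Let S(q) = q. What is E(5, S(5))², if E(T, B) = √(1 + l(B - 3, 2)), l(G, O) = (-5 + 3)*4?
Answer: -7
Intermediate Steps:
l(G, O) = -8 (l(G, O) = -2*4 = -8)
E(T, B) = I*√7 (E(T, B) = √(1 - 8) = √(-7) = I*√7)
E(5, S(5))² = (I*√7)² = -7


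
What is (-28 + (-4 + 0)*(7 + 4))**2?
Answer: 5184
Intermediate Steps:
(-28 + (-4 + 0)*(7 + 4))**2 = (-28 - 4*11)**2 = (-28 - 44)**2 = (-72)**2 = 5184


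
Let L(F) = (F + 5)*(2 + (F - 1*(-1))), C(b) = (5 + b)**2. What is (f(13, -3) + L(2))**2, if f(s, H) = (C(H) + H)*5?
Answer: 1600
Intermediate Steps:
f(s, H) = 5*H + 5*(5 + H)**2 (f(s, H) = ((5 + H)**2 + H)*5 = (H + (5 + H)**2)*5 = 5*H + 5*(5 + H)**2)
L(F) = (3 + F)*(5 + F) (L(F) = (5 + F)*(2 + (F + 1)) = (5 + F)*(2 + (1 + F)) = (5 + F)*(3 + F) = (3 + F)*(5 + F))
(f(13, -3) + L(2))**2 = ((5*(-3) + 5*(5 - 3)**2) + (15 + 2**2 + 8*2))**2 = ((-15 + 5*2**2) + (15 + 4 + 16))**2 = ((-15 + 5*4) + 35)**2 = ((-15 + 20) + 35)**2 = (5 + 35)**2 = 40**2 = 1600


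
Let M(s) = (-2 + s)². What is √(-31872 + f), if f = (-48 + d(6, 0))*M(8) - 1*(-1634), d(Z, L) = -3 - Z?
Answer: I*√32290 ≈ 179.69*I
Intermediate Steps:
f = -418 (f = (-48 + (-3 - 1*6))*(-2 + 8)² - 1*(-1634) = (-48 + (-3 - 6))*6² + 1634 = (-48 - 9)*36 + 1634 = -57*36 + 1634 = -2052 + 1634 = -418)
√(-31872 + f) = √(-31872 - 418) = √(-32290) = I*√32290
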